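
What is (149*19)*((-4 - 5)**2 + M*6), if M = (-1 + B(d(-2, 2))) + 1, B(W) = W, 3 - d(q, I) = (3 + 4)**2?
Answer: -552045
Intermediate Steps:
d(q, I) = -46 (d(q, I) = 3 - (3 + 4)**2 = 3 - 1*7**2 = 3 - 1*49 = 3 - 49 = -46)
M = -46 (M = (-1 - 46) + 1 = -47 + 1 = -46)
(149*19)*((-4 - 5)**2 + M*6) = (149*19)*((-4 - 5)**2 - 46*6) = 2831*((-9)**2 - 276) = 2831*(81 - 276) = 2831*(-195) = -552045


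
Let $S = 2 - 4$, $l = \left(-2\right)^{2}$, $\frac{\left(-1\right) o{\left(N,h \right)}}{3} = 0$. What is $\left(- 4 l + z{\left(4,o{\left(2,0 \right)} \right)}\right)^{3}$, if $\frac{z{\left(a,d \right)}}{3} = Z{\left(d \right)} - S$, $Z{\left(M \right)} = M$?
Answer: $-1000$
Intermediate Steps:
$o{\left(N,h \right)} = 0$ ($o{\left(N,h \right)} = \left(-3\right) 0 = 0$)
$l = 4$
$S = -2$ ($S = 2 - 4 = -2$)
$z{\left(a,d \right)} = 6 + 3 d$ ($z{\left(a,d \right)} = 3 \left(d - -2\right) = 3 \left(d + 2\right) = 3 \left(2 + d\right) = 6 + 3 d$)
$\left(- 4 l + z{\left(4,o{\left(2,0 \right)} \right)}\right)^{3} = \left(\left(-4\right) 4 + \left(6 + 3 \cdot 0\right)\right)^{3} = \left(-16 + \left(6 + 0\right)\right)^{3} = \left(-16 + 6\right)^{3} = \left(-10\right)^{3} = -1000$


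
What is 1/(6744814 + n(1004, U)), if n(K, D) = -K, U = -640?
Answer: 1/6743810 ≈ 1.4828e-7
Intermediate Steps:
1/(6744814 + n(1004, U)) = 1/(6744814 - 1*1004) = 1/(6744814 - 1004) = 1/6743810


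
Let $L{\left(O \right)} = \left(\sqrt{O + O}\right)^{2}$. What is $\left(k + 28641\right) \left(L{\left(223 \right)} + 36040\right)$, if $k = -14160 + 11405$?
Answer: $944476596$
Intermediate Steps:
$k = -2755$
$L{\left(O \right)} = 2 O$ ($L{\left(O \right)} = \left(\sqrt{2 O}\right)^{2} = \left(\sqrt{2} \sqrt{O}\right)^{2} = 2 O$)
$\left(k + 28641\right) \left(L{\left(223 \right)} + 36040\right) = \left(-2755 + 28641\right) \left(2 \cdot 223 + 36040\right) = 25886 \left(446 + 36040\right) = 25886 \cdot 36486 = 944476596$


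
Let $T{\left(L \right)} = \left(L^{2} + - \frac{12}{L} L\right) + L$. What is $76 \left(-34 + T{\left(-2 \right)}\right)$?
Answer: $-3344$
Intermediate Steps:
$T{\left(L \right)} = -12 + L + L^{2}$ ($T{\left(L \right)} = \left(L^{2} - 12\right) + L = \left(-12 + L^{2}\right) + L = -12 + L + L^{2}$)
$76 \left(-34 + T{\left(-2 \right)}\right) = 76 \left(-34 - \left(14 - 4\right)\right) = 76 \left(-34 - 10\right) = 76 \left(-44\right) = -3344$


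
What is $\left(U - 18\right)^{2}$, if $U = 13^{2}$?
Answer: $22801$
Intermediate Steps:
$U = 169$
$\left(U - 18\right)^{2} = \left(169 - 18\right)^{2} = 151^{2} = 22801$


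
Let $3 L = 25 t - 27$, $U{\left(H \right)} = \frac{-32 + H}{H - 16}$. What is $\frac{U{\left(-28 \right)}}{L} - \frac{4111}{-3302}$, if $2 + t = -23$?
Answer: $\frac{14667751}{11840972} \approx 1.2387$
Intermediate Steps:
$U{\left(H \right)} = \frac{-32 + H}{-16 + H}$
$t = -25$ ($t = -2 - 23 = -25$)
$L = - \frac{652}{3}$ ($L = \frac{25 \left(-25\right) - 27}{3} = \frac{-625 - 27}{3} = \frac{1}{3} \left(-652\right) = - \frac{652}{3} \approx -217.33$)
$\frac{U{\left(-28 \right)}}{L} - \frac{4111}{-3302} = \frac{\frac{1}{-16 - 28} \left(-32 - 28\right)}{- \frac{652}{3}} - \frac{4111}{-3302} = \frac{1}{-44} \left(-60\right) \left(- \frac{3}{652}\right) - - \frac{4111}{3302} = \left(- \frac{1}{44}\right) \left(-60\right) \left(- \frac{3}{652}\right) + \frac{4111}{3302} = \frac{15}{11} \left(- \frac{3}{652}\right) + \frac{4111}{3302} = - \frac{45}{7172} + \frac{4111}{3302} = \frac{14667751}{11840972}$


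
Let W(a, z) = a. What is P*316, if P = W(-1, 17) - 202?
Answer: -64148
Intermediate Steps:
P = -203 (P = -1 - 202 = -203)
P*316 = -203*316 = -64148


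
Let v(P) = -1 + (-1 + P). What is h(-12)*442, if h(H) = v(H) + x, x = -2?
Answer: -7072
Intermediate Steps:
v(P) = -2 + P
h(H) = -4 + H (h(H) = (-2 + H) - 2 = -4 + H)
h(-12)*442 = (-4 - 12)*442 = -16*442 = -7072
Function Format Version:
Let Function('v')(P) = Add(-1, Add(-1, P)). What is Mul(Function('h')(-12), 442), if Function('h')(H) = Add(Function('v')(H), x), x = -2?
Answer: -7072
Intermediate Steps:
Function('v')(P) = Add(-2, P)
Function('h')(H) = Add(-4, H) (Function('h')(H) = Add(Add(-2, H), -2) = Add(-4, H))
Mul(Function('h')(-12), 442) = Mul(Add(-4, -12), 442) = Mul(-16, 442) = -7072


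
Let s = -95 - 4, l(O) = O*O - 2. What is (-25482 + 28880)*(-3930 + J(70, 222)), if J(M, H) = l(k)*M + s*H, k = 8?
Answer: -73288064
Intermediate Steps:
l(O) = -2 + O² (l(O) = O² - 2 = -2 + O²)
s = -99
J(M, H) = -99*H + 62*M (J(M, H) = (-2 + 8²)*M - 99*H = (-2 + 64)*M - 99*H = 62*M - 99*H = -99*H + 62*M)
(-25482 + 28880)*(-3930 + J(70, 222)) = (-25482 + 28880)*(-3930 + (-99*222 + 62*70)) = 3398*(-3930 + (-21978 + 4340)) = 3398*(-3930 - 17638) = 3398*(-21568) = -73288064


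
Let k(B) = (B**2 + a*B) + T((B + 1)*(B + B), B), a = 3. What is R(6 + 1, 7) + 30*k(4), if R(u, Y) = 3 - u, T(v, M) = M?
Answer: 956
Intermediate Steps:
k(B) = B**2 + 4*B (k(B) = (B**2 + 3*B) + B = B**2 + 4*B)
R(6 + 1, 7) + 30*k(4) = (3 - (6 + 1)) + 30*(4*(4 + 4)) = (3 - 1*7) + 30*(4*8) = (3 - 7) + 30*32 = -4 + 960 = 956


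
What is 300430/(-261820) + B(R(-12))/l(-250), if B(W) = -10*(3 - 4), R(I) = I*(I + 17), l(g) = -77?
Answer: -198087/155078 ≈ -1.2773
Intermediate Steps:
R(I) = I*(17 + I)
B(W) = 10 (B(W) = -10*(-1) = 10)
300430/(-261820) + B(R(-12))/l(-250) = 300430/(-261820) + 10/(-77) = 300430*(-1/261820) + 10*(-1/77) = -2311/2014 - 10/77 = -198087/155078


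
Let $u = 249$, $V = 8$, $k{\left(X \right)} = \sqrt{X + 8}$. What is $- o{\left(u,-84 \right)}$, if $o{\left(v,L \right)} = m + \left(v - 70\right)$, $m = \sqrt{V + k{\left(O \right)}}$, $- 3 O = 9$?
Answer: $-179 - \sqrt{8 + \sqrt{5}} \approx -182.2$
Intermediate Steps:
$O = -3$ ($O = \left(- \frac{1}{3}\right) 9 = -3$)
$k{\left(X \right)} = \sqrt{8 + X}$
$m = \sqrt{8 + \sqrt{5}}$ ($m = \sqrt{8 + \sqrt{8 - 3}} = \sqrt{8 + \sqrt{5}} \approx 3.1994$)
$o{\left(v,L \right)} = -70 + v + \sqrt{8 + \sqrt{5}}$ ($o{\left(v,L \right)} = \sqrt{8 + \sqrt{5}} + \left(v - 70\right) = \sqrt{8 + \sqrt{5}} + \left(-70 + v\right) = -70 + v + \sqrt{8 + \sqrt{5}}$)
$- o{\left(u,-84 \right)} = - (-70 + 249 + \sqrt{8 + \sqrt{5}}) = - (179 + \sqrt{8 + \sqrt{5}}) = -179 - \sqrt{8 + \sqrt{5}}$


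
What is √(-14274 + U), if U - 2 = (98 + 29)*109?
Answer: I*√429 ≈ 20.712*I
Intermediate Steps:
U = 13845 (U = 2 + (98 + 29)*109 = 2 + 127*109 = 2 + 13843 = 13845)
√(-14274 + U) = √(-14274 + 13845) = √(-429) = I*√429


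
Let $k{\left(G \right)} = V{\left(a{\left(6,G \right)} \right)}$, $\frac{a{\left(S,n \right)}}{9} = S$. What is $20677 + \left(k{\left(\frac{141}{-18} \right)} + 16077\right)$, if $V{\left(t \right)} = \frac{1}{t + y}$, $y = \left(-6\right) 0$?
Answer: $\frac{1984717}{54} \approx 36754.0$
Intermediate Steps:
$a{\left(S,n \right)} = 9 S$
$y = 0$
$V{\left(t \right)} = \frac{1}{t}$ ($V{\left(t \right)} = \frac{1}{t + 0} = \frac{1}{t}$)
$k{\left(G \right)} = \frac{1}{54}$ ($k{\left(G \right)} = \frac{1}{9 \cdot 6} = \frac{1}{54}$)
$20677 + \left(k{\left(\frac{141}{-18} \right)} + 16077\right) = 20677 + \left(\frac{1}{54} + 16077\right) = 20677 + \frac{868159}{54} = \frac{1984717}{54}$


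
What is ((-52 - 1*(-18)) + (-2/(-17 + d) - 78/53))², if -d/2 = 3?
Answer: 1860541956/1485961 ≈ 1252.1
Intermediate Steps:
d = -6 (d = -2*3 = -6)
((-52 - 1*(-18)) + (-2/(-17 + d) - 78/53))² = ((-52 - 1*(-18)) + (-2/(-17 - 6) - 78/53))² = ((-52 + 18) + (-2/(-23) - 78*1/53))² = (-34 + (-2*(-1/23) - 78/53))² = (-34 + (2/23 - 78/53))² = (-34 - 1688/1219)² = (-43134/1219)² = 1860541956/1485961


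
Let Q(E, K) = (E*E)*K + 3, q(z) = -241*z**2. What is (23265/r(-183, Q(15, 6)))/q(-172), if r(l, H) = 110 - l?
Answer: -23265/2089014992 ≈ -1.1137e-5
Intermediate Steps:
Q(E, K) = 3 + K*E**2 (Q(E, K) = E**2*K + 3 = K*E**2 + 3 = 3 + K*E**2)
(23265/r(-183, Q(15, 6)))/q(-172) = (23265/(110 - 1*(-183)))/((-241*(-172)**2)) = (23265/(110 + 183))/((-241*29584)) = (23265/293)/(-7129744) = (23265*(1/293))*(-1/7129744) = (23265/293)*(-1/7129744) = -23265/2089014992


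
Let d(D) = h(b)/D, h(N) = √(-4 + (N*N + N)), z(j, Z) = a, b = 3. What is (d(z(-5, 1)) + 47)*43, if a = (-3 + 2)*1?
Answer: 2021 - 86*√2 ≈ 1899.4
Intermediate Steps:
a = -1 (a = -1*1 = -1)
z(j, Z) = -1
h(N) = √(-4 + N + N²) (h(N) = √(-4 + (N² + N)) = √(-4 + (N + N²)) = √(-4 + N + N²))
d(D) = 2*√2/D (d(D) = √(-4 + 3 + 3²)/D = √(-4 + 3 + 9)/D = √8/D = (2*√2)/D = 2*√2/D)
(d(z(-5, 1)) + 47)*43 = (2*√2/(-1) + 47)*43 = (2*√2*(-1) + 47)*43 = (-2*√2 + 47)*43 = (47 - 2*√2)*43 = 2021 - 86*√2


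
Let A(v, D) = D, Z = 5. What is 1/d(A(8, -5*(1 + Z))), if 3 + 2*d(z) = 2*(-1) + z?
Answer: -2/35 ≈ -0.057143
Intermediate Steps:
d(z) = -5/2 + z/2 (d(z) = -3/2 + (2*(-1) + z)/2 = -3/2 + (-2 + z)/2 = -3/2 + (-1 + z/2) = -5/2 + z/2)
1/d(A(8, -5*(1 + Z))) = 1/(-5/2 + (-5*(1 + 5))/2) = 1/(-5/2 + (-5*6)/2) = 1/(-5/2 + (1/2)*(-30)) = 1/(-5/2 - 15) = 1/(-35/2) = -2/35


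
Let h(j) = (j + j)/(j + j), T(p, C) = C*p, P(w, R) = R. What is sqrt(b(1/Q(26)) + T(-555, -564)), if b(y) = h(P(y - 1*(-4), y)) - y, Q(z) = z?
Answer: sqrt(211602170)/26 ≈ 559.48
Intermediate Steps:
h(j) = 1 (h(j) = (2*j)/((2*j)) = (2*j)*(1/(2*j)) = 1)
b(y) = 1 - y
sqrt(b(1/Q(26)) + T(-555, -564)) = sqrt((1 - 1/26) - 564*(-555)) = sqrt((1 - 1*1/26) + 313020) = sqrt((1 - 1/26) + 313020) = sqrt(25/26 + 313020) = sqrt(8138545/26) = sqrt(211602170)/26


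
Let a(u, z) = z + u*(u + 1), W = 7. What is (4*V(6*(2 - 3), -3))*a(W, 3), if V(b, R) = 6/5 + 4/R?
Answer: -472/15 ≈ -31.467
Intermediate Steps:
V(b, R) = 6/5 + 4/R (V(b, R) = 6*(⅕) + 4/R = 6/5 + 4/R)
a(u, z) = z + u*(1 + u)
(4*V(6*(2 - 3), -3))*a(W, 3) = (4*(6/5 + 4/(-3)))*(7 + 3 + 7²) = (4*(6/5 + 4*(-⅓)))*(7 + 3 + 49) = (4*(6/5 - 4/3))*59 = (4*(-2/15))*59 = -8/15*59 = -472/15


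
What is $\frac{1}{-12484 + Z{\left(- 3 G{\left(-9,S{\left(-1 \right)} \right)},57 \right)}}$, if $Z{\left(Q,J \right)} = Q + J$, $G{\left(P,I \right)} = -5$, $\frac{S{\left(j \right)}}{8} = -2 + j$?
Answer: $- \frac{1}{12412} \approx -8.0567 \cdot 10^{-5}$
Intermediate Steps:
$S{\left(j \right)} = -16 + 8 j$ ($S{\left(j \right)} = 8 \left(-2 + j\right) = -16 + 8 j$)
$Z{\left(Q,J \right)} = J + Q$
$\frac{1}{-12484 + Z{\left(- 3 G{\left(-9,S{\left(-1 \right)} \right)},57 \right)}} = \frac{1}{-12484 + \left(57 - -15\right)} = \frac{1}{-12484 + \left(57 + 15\right)} = \frac{1}{-12484 + 72} = \frac{1}{-12412} = - \frac{1}{12412}$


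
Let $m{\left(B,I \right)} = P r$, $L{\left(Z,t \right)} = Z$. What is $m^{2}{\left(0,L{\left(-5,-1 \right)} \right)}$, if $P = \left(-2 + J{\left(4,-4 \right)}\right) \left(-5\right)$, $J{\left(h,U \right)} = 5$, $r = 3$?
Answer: $2025$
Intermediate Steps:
$P = -15$ ($P = \left(-2 + 5\right) \left(-5\right) = 3 \left(-5\right) = -15$)
$m{\left(B,I \right)} = -45$ ($m{\left(B,I \right)} = \left(-15\right) 3 = -45$)
$m^{2}{\left(0,L{\left(-5,-1 \right)} \right)} = \left(-45\right)^{2} = 2025$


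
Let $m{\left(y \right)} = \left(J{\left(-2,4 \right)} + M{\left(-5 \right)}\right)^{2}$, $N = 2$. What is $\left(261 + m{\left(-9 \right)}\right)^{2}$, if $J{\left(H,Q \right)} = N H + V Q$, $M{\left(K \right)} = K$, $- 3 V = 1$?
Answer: $\frac{10956100}{81} \approx 1.3526 \cdot 10^{5}$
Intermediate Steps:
$V = - \frac{1}{3}$ ($V = \left(- \frac{1}{3}\right) 1 = - \frac{1}{3} \approx -0.33333$)
$J{\left(H,Q \right)} = 2 H - \frac{Q}{3}$
$m{\left(y \right)} = \frac{961}{9}$ ($m{\left(y \right)} = \left(\left(2 \left(-2\right) - \frac{4}{3}\right) - 5\right)^{2} = \left(\left(-4 - \frac{4}{3}\right) - 5\right)^{2} = \left(- \frac{16}{3} - 5\right)^{2} = \left(- \frac{31}{3}\right)^{2} = \frac{961}{9}$)
$\left(261 + m{\left(-9 \right)}\right)^{2} = \left(261 + \frac{961}{9}\right)^{2} = \left(\frac{3310}{9}\right)^{2} = \frac{10956100}{81}$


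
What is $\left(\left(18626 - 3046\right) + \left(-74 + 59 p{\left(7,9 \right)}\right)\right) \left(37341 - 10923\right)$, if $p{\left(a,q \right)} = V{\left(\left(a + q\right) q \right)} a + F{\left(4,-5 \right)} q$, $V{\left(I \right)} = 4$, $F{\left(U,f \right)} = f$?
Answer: $383140254$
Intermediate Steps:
$p{\left(a,q \right)} = - 5 q + 4 a$ ($p{\left(a,q \right)} = 4 a - 5 q = - 5 q + 4 a$)
$\left(\left(18626 - 3046\right) + \left(-74 + 59 p{\left(7,9 \right)}\right)\right) \left(37341 - 10923\right) = \left(\left(18626 - 3046\right) + \left(-74 + 59 \left(\left(-5\right) 9 + 4 \cdot 7\right)\right)\right) \left(37341 - 10923\right) = \left(\left(18626 - 3046\right) + \left(-74 + 59 \left(-45 + 28\right)\right)\right) 26418 = \left(15580 + \left(-74 + 59 \left(-17\right)\right)\right) 26418 = \left(15580 - 1077\right) 26418 = 14503 \cdot 26418 = 383140254$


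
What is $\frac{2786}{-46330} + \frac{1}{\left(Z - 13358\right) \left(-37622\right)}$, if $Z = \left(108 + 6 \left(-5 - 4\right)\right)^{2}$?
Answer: $- \frac{547238527967}{9100345324460} \approx -0.060134$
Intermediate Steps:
$Z = 2916$ ($Z = \left(108 + 6 \left(-9\right)\right)^{2} = \left(108 - 54\right)^{2} = 54^{2} = 2916$)
$\frac{2786}{-46330} + \frac{1}{\left(Z - 13358\right) \left(-37622\right)} = \frac{2786}{-46330} + \frac{1}{\left(2916 - 13358\right) \left(-37622\right)} = 2786 \left(- \frac{1}{46330}\right) + \frac{1}{-10442} \left(- \frac{1}{37622}\right) = - \frac{1393}{23165} - - \frac{1}{392848924} = - \frac{1393}{23165} + \frac{1}{392848924} = - \frac{547238527967}{9100345324460}$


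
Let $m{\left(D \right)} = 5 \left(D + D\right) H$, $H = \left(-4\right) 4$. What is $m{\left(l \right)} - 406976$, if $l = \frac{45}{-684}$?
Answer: $- \frac{7732344}{19} \approx -4.0697 \cdot 10^{5}$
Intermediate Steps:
$l = - \frac{5}{76}$ ($l = 45 \left(- \frac{1}{684}\right) = - \frac{5}{76} \approx -0.065789$)
$H = -16$
$m{\left(D \right)} = - 160 D$ ($m{\left(D \right)} = 5 \left(D + D\right) \left(-16\right) = 5 \cdot 2 D \left(-16\right) = 10 D \left(-16\right) = - 160 D$)
$m{\left(l \right)} - 406976 = \left(-160\right) \left(- \frac{5}{76}\right) - 406976 = \frac{200}{19} - 406976 = - \frac{7732344}{19}$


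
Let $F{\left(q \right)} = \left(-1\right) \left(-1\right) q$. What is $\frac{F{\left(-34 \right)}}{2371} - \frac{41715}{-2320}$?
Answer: $\frac{19765477}{1100144} \approx 17.966$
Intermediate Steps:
$F{\left(q \right)} = q$ ($F{\left(q \right)} = 1 q = q$)
$\frac{F{\left(-34 \right)}}{2371} - \frac{41715}{-2320} = - \frac{34}{2371} - \frac{41715}{-2320} = \left(-34\right) \frac{1}{2371} - - \frac{8343}{464} = - \frac{34}{2371} + \frac{8343}{464} = \frac{19765477}{1100144}$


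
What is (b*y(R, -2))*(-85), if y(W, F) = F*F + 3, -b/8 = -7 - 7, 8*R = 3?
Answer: -66640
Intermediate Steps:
R = 3/8 (R = (1/8)*3 = 3/8 ≈ 0.37500)
b = 112 (b = -8*(-7 - 7) = -8*(-14) = 112)
y(W, F) = 3 + F**2 (y(W, F) = F**2 + 3 = 3 + F**2)
(b*y(R, -2))*(-85) = (112*(3 + (-2)**2))*(-85) = (112*(3 + 4))*(-85) = (112*7)*(-85) = 784*(-85) = -66640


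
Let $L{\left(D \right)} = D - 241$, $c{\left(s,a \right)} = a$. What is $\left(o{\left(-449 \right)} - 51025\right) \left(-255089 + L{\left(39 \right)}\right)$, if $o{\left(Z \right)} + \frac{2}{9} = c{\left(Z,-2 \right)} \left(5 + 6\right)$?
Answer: $\frac{39095689225}{3} \approx 1.3032 \cdot 10^{10}$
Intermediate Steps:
$L{\left(D \right)} = -241 + D$
$o{\left(Z \right)} = - \frac{200}{9}$ ($o{\left(Z \right)} = - \frac{2}{9} - 2 \left(5 + 6\right) = - \frac{2}{9} - 22 = - \frac{200}{9}$)
$\left(o{\left(-449 \right)} - 51025\right) \left(-255089 + L{\left(39 \right)}\right) = \left(- \frac{200}{9} - 51025\right) \left(-255089 + \left(-241 + 39\right)\right) = - \frac{459425 \left(-255089 - 202\right)}{9} = \left(- \frac{459425}{9}\right) \left(-255291\right) = \frac{39095689225}{3}$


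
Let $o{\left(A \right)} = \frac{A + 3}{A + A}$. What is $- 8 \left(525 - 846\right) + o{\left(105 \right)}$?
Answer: $\frac{89898}{35} \approx 2568.5$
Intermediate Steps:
$o{\left(A \right)} = \frac{3 + A}{2 A}$
$- 8 \left(525 - 846\right) + o{\left(105 \right)} = - 8 \left(525 - 846\right) + \frac{3 + 105}{2 \cdot 105} = - 8 \left(525 - 846\right) + \frac{1}{2} \cdot \frac{1}{105} \cdot 108 = \left(-8\right) \left(-321\right) + \frac{18}{35} = 2568 + \frac{18}{35} = \frac{89898}{35}$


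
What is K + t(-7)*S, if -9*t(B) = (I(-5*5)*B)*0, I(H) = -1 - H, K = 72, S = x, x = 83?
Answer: 72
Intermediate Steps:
S = 83
t(B) = 0 (t(B) = -(-1 - (-5)*5)*B*0/9 = -(-1 - 1*(-25))*B*0/9 = -(-1 + 25)*B*0/9 = -24*B*0/9 = -1/9*0 = 0)
K + t(-7)*S = 72 + 0*83 = 72 + 0 = 72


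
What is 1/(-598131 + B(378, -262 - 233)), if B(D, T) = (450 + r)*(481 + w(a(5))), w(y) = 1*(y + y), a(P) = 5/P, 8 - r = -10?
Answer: -1/372087 ≈ -2.6875e-6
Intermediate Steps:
r = 18 (r = 8 - 1*(-10) = 8 + 10 = 18)
w(y) = 2*y (w(y) = 1*(2*y) = 2*y)
B(D, T) = 226044 (B(D, T) = (450 + 18)*(481 + 2*(5/5)) = 468*(481 + 2*(5*(⅕))) = 468*(481 + 2*1) = 468*(481 + 2) = 468*483 = 226044)
1/(-598131 + B(378, -262 - 233)) = 1/(-598131 + 226044) = 1/(-372087) = -1/372087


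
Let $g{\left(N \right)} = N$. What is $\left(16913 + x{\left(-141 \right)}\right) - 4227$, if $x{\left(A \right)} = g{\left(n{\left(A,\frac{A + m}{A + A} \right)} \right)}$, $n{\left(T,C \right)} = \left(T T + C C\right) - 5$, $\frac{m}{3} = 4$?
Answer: $\frac{287719681}{8836} \approx 32562.0$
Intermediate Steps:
$m = 12$ ($m = 3 \cdot 4 = 12$)
$n{\left(T,C \right)} = -5 + C^{2} + T^{2}$ ($n{\left(T,C \right)} = \left(T^{2} + C^{2}\right) - 5 = \left(C^{2} + T^{2}\right) - 5 = -5 + C^{2} + T^{2}$)
$x{\left(A \right)} = -5 + A^{2} + \frac{\left(12 + A\right)^{2}}{4 A^{2}}$ ($x{\left(A \right)} = -5 + \left(\frac{A + 12}{A + A}\right)^{2} + A^{2} = -5 + \left(\frac{12 + A}{2 A}\right)^{2} + A^{2} = -5 + \frac{\left(12 + A\right)^{2}}{4 A^{2}} + A^{2} = -5 + A^{2} + \frac{\left(12 + A\right)^{2}}{4 A^{2}}$)
$\left(16913 + x{\left(-141 \right)}\right) - 4227 = \left(16913 + \left(-5 + \left(-141\right)^{2} + \frac{\left(12 - 141\right)^{2}}{4 \cdot 19881}\right)\right) - 4227 = \left(16913 + \left(-5 + 19881 + \frac{1}{4} \cdot \frac{1}{19881} \left(-129\right)^{2}\right)\right) - 4227 = \left(16913 + \left(-5 + 19881 + \frac{1}{4} \cdot \frac{1}{19881} \cdot 16641\right)\right) - 4227 = \left(16913 + \left(-5 + 19881 + \frac{1849}{8836}\right)\right) - 4227 = \left(16913 + \frac{175626185}{8836}\right) - 4227 = \frac{325069453}{8836} - 4227 = \frac{287719681}{8836}$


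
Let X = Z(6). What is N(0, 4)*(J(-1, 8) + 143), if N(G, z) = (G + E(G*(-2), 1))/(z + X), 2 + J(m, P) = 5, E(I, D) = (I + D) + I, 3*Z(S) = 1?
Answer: 438/13 ≈ 33.692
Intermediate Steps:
Z(S) = ⅓ (Z(S) = (⅓)*1 = ⅓)
E(I, D) = D + 2*I (E(I, D) = (D + I) + I = D + 2*I)
J(m, P) = 3 (J(m, P) = -2 + 5 = 3)
X = ⅓ ≈ 0.33333
N(G, z) = (1 - 3*G)/(⅓ + z) (N(G, z) = (G + (1 + 2*(G*(-2))))/(z + ⅓) = (G + (1 + 2*(-2*G)))/(⅓ + z) = (G + (1 - 4*G))/(⅓ + z) = (1 - 3*G)/(⅓ + z))
N(0, 4)*(J(-1, 8) + 143) = (3*(1 - 3*0)/(1 + 3*4))*(3 + 143) = (3*(1 + 0)/(1 + 12))*146 = (3*1/13)*146 = (3*(1/13)*1)*146 = (3/13)*146 = 438/13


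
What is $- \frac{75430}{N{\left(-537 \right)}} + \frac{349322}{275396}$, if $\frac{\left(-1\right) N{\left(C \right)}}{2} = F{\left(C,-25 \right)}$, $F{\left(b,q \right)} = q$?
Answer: $- \frac{1037782709}{688490} \approx -1507.3$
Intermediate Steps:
$N{\left(C \right)} = 50$ ($N{\left(C \right)} = \left(-2\right) \left(-25\right) = 50$)
$- \frac{75430}{N{\left(-537 \right)}} + \frac{349322}{275396} = - \frac{75430}{50} + \frac{349322}{275396} = \left(-75430\right) \frac{1}{50} + 349322 \cdot \frac{1}{275396} = - \frac{7543}{5} + \frac{174661}{137698} = - \frac{1037782709}{688490}$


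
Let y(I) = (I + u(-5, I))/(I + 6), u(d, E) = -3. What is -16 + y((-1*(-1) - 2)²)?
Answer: -114/7 ≈ -16.286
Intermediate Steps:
y(I) = (-3 + I)/(6 + I) (y(I) = (I - 3)/(I + 6) = (-3 + I)/(6 + I))
-16 + y((-1*(-1) - 2)²) = -16 + (-3 + (-1*(-1) - 2)²)/(6 + (-1*(-1) - 2)²) = -16 + (-3 + (1 - 2)²)/(6 + (1 - 2)²) = -16 + (-3 + (-1)²)/(6 + (-1)²) = -16 + (-3 + 1)/(6 + 1) = -16 - 2/7 = -114/7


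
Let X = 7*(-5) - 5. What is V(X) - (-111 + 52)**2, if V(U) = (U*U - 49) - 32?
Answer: -1962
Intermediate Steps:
X = -40 (X = -35 - 5 = -40)
V(U) = -81 + U**2 (V(U) = (U**2 - 49) - 32 = (-49 + U**2) - 32 = -81 + U**2)
V(X) - (-111 + 52)**2 = (-81 + (-40)**2) - (-111 + 52)**2 = (-81 + 1600) - 1*(-59)**2 = 1519 - 1*3481 = 1519 - 3481 = -1962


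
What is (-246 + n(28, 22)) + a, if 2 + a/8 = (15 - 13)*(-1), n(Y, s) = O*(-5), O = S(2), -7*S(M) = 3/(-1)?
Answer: -1961/7 ≈ -280.14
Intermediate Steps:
S(M) = 3/7 (S(M) = -3/(7*(-1)) = -3*(-1)/7 = -⅐*(-3) = 3/7)
O = 3/7 ≈ 0.42857
n(Y, s) = -15/7 (n(Y, s) = (3/7)*(-5) = -15/7)
a = -32 (a = -16 + 8*((15 - 13)*(-1)) = -16 + 8*(2*(-1)) = -16 + 8*(-2) = -16 - 16 = -32)
(-246 + n(28, 22)) + a = (-246 - 15/7) - 32 = -1737/7 - 32 = -1961/7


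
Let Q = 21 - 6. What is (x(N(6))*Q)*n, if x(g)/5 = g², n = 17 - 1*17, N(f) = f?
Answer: 0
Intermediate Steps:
Q = 15
n = 0 (n = 17 - 17 = 0)
x(g) = 5*g²
(x(N(6))*Q)*n = ((5*6²)*15)*0 = ((5*36)*15)*0 = (180*15)*0 = 2700*0 = 0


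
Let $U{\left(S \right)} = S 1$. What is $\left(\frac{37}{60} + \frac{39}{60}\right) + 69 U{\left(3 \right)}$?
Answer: $\frac{3124}{15} \approx 208.27$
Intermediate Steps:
$U{\left(S \right)} = S$
$\left(\frac{37}{60} + \frac{39}{60}\right) + 69 U{\left(3 \right)} = \left(\frac{37}{60} + \frac{39}{60}\right) + 69 \cdot 3 = \left(37 \cdot \frac{1}{60} + 39 \cdot \frac{1}{60}\right) + 207 = \left(\frac{37}{60} + \frac{13}{20}\right) + 207 = \frac{19}{15} + 207 = \frac{3124}{15}$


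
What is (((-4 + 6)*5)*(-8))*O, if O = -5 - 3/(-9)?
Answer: 1120/3 ≈ 373.33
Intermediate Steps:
O = -14/3 (O = -5 - 3*(-1/9) = -5 + 1/3 = -14/3 ≈ -4.6667)
(((-4 + 6)*5)*(-8))*O = (((-4 + 6)*5)*(-8))*(-14/3) = ((2*5)*(-8))*(-14/3) = (10*(-8))*(-14/3) = -80*(-14/3) = 1120/3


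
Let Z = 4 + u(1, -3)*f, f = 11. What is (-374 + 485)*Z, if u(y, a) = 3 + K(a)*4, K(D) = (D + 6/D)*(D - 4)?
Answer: 175047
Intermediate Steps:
K(D) = (-4 + D)*(D + 6/D) (K(D) = (D + 6/D)*(-4 + D) = (-4 + D)*(D + 6/D))
u(y, a) = 27 - 96/a - 16*a + 4*a² (u(y, a) = 3 + (6 + a² - 24/a - 4*a)*4 = 3 + (24 - 96/a - 16*a + 4*a²) = 27 - 96/a - 16*a + 4*a²)
Z = 1577 (Z = 4 + (27 - 96/(-3) - 16*(-3) + 4*(-3)²)*11 = 4 + (27 - 96*(-⅓) + 48 + 4*9)*11 = 4 + (27 + 32 + 48 + 36)*11 = 4 + 143*11 = 4 + 1573 = 1577)
(-374 + 485)*Z = (-374 + 485)*1577 = 111*1577 = 175047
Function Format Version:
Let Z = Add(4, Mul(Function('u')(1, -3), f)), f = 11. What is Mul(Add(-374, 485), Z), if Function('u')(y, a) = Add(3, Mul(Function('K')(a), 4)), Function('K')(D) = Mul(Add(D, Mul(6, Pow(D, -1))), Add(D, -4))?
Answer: 175047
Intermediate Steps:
Function('K')(D) = Mul(Add(-4, D), Add(D, Mul(6, Pow(D, -1)))) (Function('K')(D) = Mul(Add(D, Mul(6, Pow(D, -1))), Add(-4, D)) = Mul(Add(-4, D), Add(D, Mul(6, Pow(D, -1)))))
Function('u')(y, a) = Add(27, Mul(-96, Pow(a, -1)), Mul(-16, a), Mul(4, Pow(a, 2))) (Function('u')(y, a) = Add(3, Mul(Add(6, Pow(a, 2), Mul(-24, Pow(a, -1)), Mul(-4, a)), 4)) = Add(3, Add(24, Mul(-96, Pow(a, -1)), Mul(-16, a), Mul(4, Pow(a, 2)))) = Add(27, Mul(-96, Pow(a, -1)), Mul(-16, a), Mul(4, Pow(a, 2))))
Z = 1577 (Z = Add(4, Mul(Add(27, Mul(-96, Pow(-3, -1)), Mul(-16, -3), Mul(4, Pow(-3, 2))), 11)) = Add(4, Mul(Add(27, Mul(-96, Rational(-1, 3)), 48, Mul(4, 9)), 11)) = Add(4, Mul(Add(27, 32, 48, 36), 11)) = Add(4, Mul(143, 11)) = Add(4, 1573) = 1577)
Mul(Add(-374, 485), Z) = Mul(Add(-374, 485), 1577) = Mul(111, 1577) = 175047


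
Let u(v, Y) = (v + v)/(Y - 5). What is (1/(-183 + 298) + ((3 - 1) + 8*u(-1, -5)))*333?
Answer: 27639/23 ≈ 1201.7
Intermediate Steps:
u(v, Y) = 2*v/(-5 + Y) (u(v, Y) = (2*v)/(-5 + Y) = 2*v/(-5 + Y))
(1/(-183 + 298) + ((3 - 1) + 8*u(-1, -5)))*333 = (1/(-183 + 298) + ((3 - 1) + 8*(2*(-1)/(-5 - 5))))*333 = (1/115 + (2 + 8*(2*(-1)/(-10))))*333 = (1/115 + (2 + 8*(2*(-1)*(-⅒))))*333 = (1/115 + (2 + 8*(⅕)))*333 = (1/115 + (2 + 8/5))*333 = (1/115 + 18/5)*333 = (83/23)*333 = 27639/23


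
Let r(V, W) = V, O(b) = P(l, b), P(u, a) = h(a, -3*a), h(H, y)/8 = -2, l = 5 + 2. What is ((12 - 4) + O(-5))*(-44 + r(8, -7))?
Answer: 288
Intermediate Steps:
l = 7
h(H, y) = -16 (h(H, y) = 8*(-2) = -16)
P(u, a) = -16
O(b) = -16
((12 - 4) + O(-5))*(-44 + r(8, -7)) = ((12 - 4) - 16)*(-44 + 8) = (8 - 16)*(-36) = -8*(-36) = 288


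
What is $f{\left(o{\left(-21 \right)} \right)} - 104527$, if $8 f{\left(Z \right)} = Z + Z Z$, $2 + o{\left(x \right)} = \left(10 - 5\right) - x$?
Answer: $-104452$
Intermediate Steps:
$o{\left(x \right)} = 3 - x$ ($o{\left(x \right)} = -2 - \left(-5 + x\right) = 3 - x$)
$f{\left(Z \right)} = \frac{Z}{8} + \frac{Z^{2}}{8}$ ($f{\left(Z \right)} = \frac{Z + Z Z}{8} = \frac{Z + Z^{2}}{8} = \frac{Z}{8} + \frac{Z^{2}}{8}$)
$f{\left(o{\left(-21 \right)} \right)} - 104527 = \frac{\left(3 - -21\right) \left(1 + \left(3 - -21\right)\right)}{8} - 104527 = \frac{\left(3 + 21\right) \left(1 + \left(3 + 21\right)\right)}{8} - 104527 = \frac{1}{8} \cdot 24 \left(1 + 24\right) - 104527 = \frac{1}{8} \cdot 24 \cdot 25 - 104527 = 75 - 104527 = -104452$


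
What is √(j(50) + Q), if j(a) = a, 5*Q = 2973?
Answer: √16115/5 ≈ 25.389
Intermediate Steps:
Q = 2973/5 (Q = (⅕)*2973 = 2973/5 ≈ 594.60)
√(j(50) + Q) = √(50 + 2973/5) = √(3223/5) = √16115/5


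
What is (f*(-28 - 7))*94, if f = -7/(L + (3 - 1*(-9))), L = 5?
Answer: 23030/17 ≈ 1354.7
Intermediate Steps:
f = -7/17 (f = -7/(5 + (3 - 1*(-9))) = -7/(5 + (3 + 9)) = -7/(5 + 12) = -7/17 ≈ -0.41176)
(f*(-28 - 7))*94 = -7*(-28 - 7)/17*94 = -7/17*(-35)*94 = (245/17)*94 = 23030/17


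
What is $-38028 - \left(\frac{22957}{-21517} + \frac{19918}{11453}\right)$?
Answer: $- \frac{9371565444713}{246434201} \approx -38029.0$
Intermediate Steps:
$-38028 - \left(\frac{22957}{-21517} + \frac{19918}{11453}\right) = -38028 - \left(22957 \left(- \frac{1}{21517}\right) + 19918 \cdot \frac{1}{11453}\right) = -38028 - \left(- \frac{22957}{21517} + \frac{19918}{11453}\right) = -38028 - \frac{165649085}{246434201} = - \frac{9371565444713}{246434201}$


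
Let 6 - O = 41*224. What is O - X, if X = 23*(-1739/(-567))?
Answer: -5243923/567 ≈ -9248.5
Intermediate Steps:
O = -9178 (O = 6 - 41*224 = 6 - 1*9184 = 6 - 9184 = -9178)
X = 39997/567 (X = 23*(-1739*(-1/567)) = 23*(1739/567) = 39997/567 ≈ 70.542)
O - X = -9178 - 1*39997/567 = -9178 - 39997/567 = -5243923/567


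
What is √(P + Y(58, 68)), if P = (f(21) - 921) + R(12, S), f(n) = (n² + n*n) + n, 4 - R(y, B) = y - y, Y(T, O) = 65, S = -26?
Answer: √51 ≈ 7.1414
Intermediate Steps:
R(y, B) = 4 (R(y, B) = 4 - (y - y) = 4 - 1*0 = 4 + 0 = 4)
f(n) = n + 2*n² (f(n) = (n² + n²) + n = 2*n² + n = n + 2*n²)
P = -14 (P = (21*(1 + 2*21) - 921) + 4 = (21*(1 + 42) - 921) + 4 = (21*43 - 921) + 4 = (903 - 921) + 4 = -18 + 4 = -14)
√(P + Y(58, 68)) = √(-14 + 65) = √51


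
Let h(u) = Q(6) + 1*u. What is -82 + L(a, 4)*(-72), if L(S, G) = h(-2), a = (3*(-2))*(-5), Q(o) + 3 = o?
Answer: -154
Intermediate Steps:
Q(o) = -3 + o
h(u) = 3 + u (h(u) = (-3 + 6) + 1*u = 3 + u)
a = 30 (a = -6*(-5) = 30)
L(S, G) = 1 (L(S, G) = 3 - 2 = 1)
-82 + L(a, 4)*(-72) = -82 + 1*(-72) = -82 - 72 = -154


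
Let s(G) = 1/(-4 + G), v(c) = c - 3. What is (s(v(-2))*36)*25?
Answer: -100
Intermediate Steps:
v(c) = -3 + c
(s(v(-2))*36)*25 = (36/(-4 + (-3 - 2)))*25 = (36/(-4 - 5))*25 = (36/(-9))*25 = -⅑*36*25 = -4*25 = -100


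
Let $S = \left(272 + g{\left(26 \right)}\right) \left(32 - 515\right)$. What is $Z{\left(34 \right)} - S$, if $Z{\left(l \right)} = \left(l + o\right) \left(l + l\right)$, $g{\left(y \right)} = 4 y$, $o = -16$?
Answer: $182832$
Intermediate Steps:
$Z{\left(l \right)} = 2 l \left(-16 + l\right)$ ($Z{\left(l \right)} = \left(l - 16\right) \left(l + l\right) = \left(-16 + l\right) 2 l = 2 l \left(-16 + l\right)$)
$S = -181608$ ($S = \left(272 + 4 \cdot 26\right) \left(32 - 515\right) = \left(272 + 104\right) \left(-483\right) = 376 \left(-483\right) = -181608$)
$Z{\left(34 \right)} - S = 2 \cdot 34 \left(-16 + 34\right) - -181608 = 2 \cdot 34 \cdot 18 + 181608 = 1224 + 181608 = 182832$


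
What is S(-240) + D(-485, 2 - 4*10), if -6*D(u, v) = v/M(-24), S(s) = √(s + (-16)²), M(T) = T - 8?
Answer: 365/96 ≈ 3.8021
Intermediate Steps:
M(T) = -8 + T
S(s) = √(256 + s) (S(s) = √(s + 256) = √(256 + s))
D(u, v) = v/192 (D(u, v) = -v/(6*(-8 - 24)) = -v/(6*(-32)) = -v*(-1)/(6*32) = -(-1)*v/192 = v/192)
S(-240) + D(-485, 2 - 4*10) = √(256 - 240) + (2 - 4*10)/192 = √16 + (2 - 40)/192 = 4 + (1/192)*(-38) = 4 - 19/96 = 365/96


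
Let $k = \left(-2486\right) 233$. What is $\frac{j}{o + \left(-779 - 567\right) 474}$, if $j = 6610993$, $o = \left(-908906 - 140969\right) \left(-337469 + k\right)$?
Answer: $\frac{6610993}{962427123621} \approx 6.8691 \cdot 10^{-6}$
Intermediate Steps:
$k = -579238$
$o = 962427761625$ ($o = \left(-908906 - 140969\right) \left(-337469 - 579238\right) = \left(-1049875\right) \left(-916707\right) = 962427761625$)
$\frac{j}{o + \left(-779 - 567\right) 474} = \frac{6610993}{962427761625 + \left(-779 - 567\right) 474} = \frac{6610993}{962427761625 - 638004} = \frac{6610993}{962427123621}$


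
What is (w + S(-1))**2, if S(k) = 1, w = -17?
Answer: 256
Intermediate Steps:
(w + S(-1))**2 = (-17 + 1)**2 = (-16)**2 = 256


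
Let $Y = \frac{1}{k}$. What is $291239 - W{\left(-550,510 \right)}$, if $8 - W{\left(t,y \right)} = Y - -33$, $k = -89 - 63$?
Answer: $\frac{44272127}{152} \approx 2.9126 \cdot 10^{5}$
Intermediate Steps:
$k = -152$ ($k = -89 - 63 = -152$)
$Y = - \frac{1}{152}$ ($Y = \frac{1}{-152} = - \frac{1}{152} \approx -0.0065789$)
$W{\left(t,y \right)} = - \frac{3799}{152}$ ($W{\left(t,y \right)} = 8 - \left(- \frac{1}{152} - -33\right) = 8 - \left(- \frac{1}{152} + 33\right) = 8 - \frac{5015}{152} = - \frac{3799}{152}$)
$291239 - W{\left(-550,510 \right)} = 291239 - - \frac{3799}{152} = 291239 + \frac{3799}{152} = \frac{44272127}{152}$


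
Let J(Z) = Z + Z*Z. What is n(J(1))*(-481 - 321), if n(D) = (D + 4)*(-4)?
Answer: 19248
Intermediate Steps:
J(Z) = Z + Z²
n(D) = -16 - 4*D (n(D) = (4 + D)*(-4) = -16 - 4*D)
n(J(1))*(-481 - 321) = (-16 - 4*(1 + 1))*(-481 - 321) = (-16 - 4*2)*(-802) = (-16 - 8)*(-802) = -24*(-802) = 19248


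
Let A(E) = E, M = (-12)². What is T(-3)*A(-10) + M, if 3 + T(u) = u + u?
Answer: 234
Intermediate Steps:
M = 144
T(u) = -3 + 2*u (T(u) = -3 + (u + u) = -3 + 2*u)
T(-3)*A(-10) + M = (-3 + 2*(-3))*(-10) + 144 = (-3 - 6)*(-10) + 144 = -9*(-10) + 144 = 90 + 144 = 234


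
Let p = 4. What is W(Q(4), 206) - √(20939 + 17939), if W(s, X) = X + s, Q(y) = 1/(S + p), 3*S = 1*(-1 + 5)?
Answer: 3299/16 - √38878 ≈ 9.0125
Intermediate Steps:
S = 4/3 (S = (1*(-1 + 5))/3 = (1*4)/3 = (⅓)*4 = 4/3 ≈ 1.3333)
Q(y) = 3/16 (Q(y) = 1/(4/3 + 4) = 1/(16/3) = 3/16)
W(Q(4), 206) - √(20939 + 17939) = (206 + 3/16) - √(20939 + 17939) = 3299/16 - √38878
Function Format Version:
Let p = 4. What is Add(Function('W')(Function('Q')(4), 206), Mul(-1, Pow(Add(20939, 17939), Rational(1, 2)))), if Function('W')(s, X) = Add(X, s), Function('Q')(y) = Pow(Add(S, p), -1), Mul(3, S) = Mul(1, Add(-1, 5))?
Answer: Add(Rational(3299, 16), Mul(-1, Pow(38878, Rational(1, 2)))) ≈ 9.0125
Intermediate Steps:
S = Rational(4, 3) (S = Mul(Rational(1, 3), Mul(1, Add(-1, 5))) = Mul(Rational(1, 3), Mul(1, 4)) = Mul(Rational(1, 3), 4) = Rational(4, 3) ≈ 1.3333)
Function('Q')(y) = Rational(3, 16) (Function('Q')(y) = Pow(Add(Rational(4, 3), 4), -1) = Pow(Rational(16, 3), -1) = Rational(3, 16))
Add(Function('W')(Function('Q')(4), 206), Mul(-1, Pow(Add(20939, 17939), Rational(1, 2)))) = Add(Add(206, Rational(3, 16)), Mul(-1, Pow(Add(20939, 17939), Rational(1, 2)))) = Add(Rational(3299, 16), Mul(-1, Pow(38878, Rational(1, 2))))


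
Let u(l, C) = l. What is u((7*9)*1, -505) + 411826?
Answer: 411889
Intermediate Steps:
u((7*9)*1, -505) + 411826 = (7*9)*1 + 411826 = 63*1 + 411826 = 63 + 411826 = 411889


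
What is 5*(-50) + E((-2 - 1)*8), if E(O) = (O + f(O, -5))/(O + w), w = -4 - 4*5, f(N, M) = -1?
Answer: -11975/48 ≈ -249.48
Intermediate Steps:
w = -24 (w = -4 - 20 = -24)
E(O) = (-1 + O)/(-24 + O) (E(O) = (O - 1)/(O - 24) = (-1 + O)/(-24 + O))
5*(-50) + E((-2 - 1)*8) = 5*(-50) + (-1 + (-2 - 1)*8)/(-24 + (-2 - 1)*8) = -250 + (-1 - 3*8)/(-24 - 3*8) = -250 + (-1 - 24)/(-24 - 24) = -250 - 25/(-48) = -250 - 1/48*(-25) = -250 + 25/48 = -11975/48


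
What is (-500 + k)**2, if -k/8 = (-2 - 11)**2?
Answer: 3429904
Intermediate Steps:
k = -1352 (k = -8*(-2 - 11)**2 = -8*(-13)**2 = -8*169 = -1352)
(-500 + k)**2 = (-500 - 1352)**2 = (-1852)**2 = 3429904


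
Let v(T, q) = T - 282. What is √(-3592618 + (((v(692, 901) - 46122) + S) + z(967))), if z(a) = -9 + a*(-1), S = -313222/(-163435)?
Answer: 2*I*√24302362138525070/163435 ≈ 1907.7*I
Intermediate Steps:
v(T, q) = -282 + T
S = 313222/163435 (S = -313222*(-1/163435) = 313222/163435 ≈ 1.9165)
z(a) = -9 - a
√(-3592618 + (((v(692, 901) - 46122) + S) + z(967))) = √(-3592618 + ((((-282 + 692) - 46122) + 313222/163435) + (-9 - 1*967))) = √(-3592618 + (((410 - 46122) + 313222/163435) + (-9 - 967))) = √(-3592618 + ((-45712 + 313222/163435) - 976)) = √(-3592618 + (-7470627498/163435 - 976)) = √(-3592618 - 7630140058/163435) = √(-594789662888/163435) = 2*I*√24302362138525070/163435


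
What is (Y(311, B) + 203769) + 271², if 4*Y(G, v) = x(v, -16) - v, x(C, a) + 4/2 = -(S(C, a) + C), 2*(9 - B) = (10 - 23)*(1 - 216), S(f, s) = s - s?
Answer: 1111615/4 ≈ 2.7790e+5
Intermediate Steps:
S(f, s) = 0
B = -2777/2 (B = 9 - (10 - 23)*(1 - 216)/2 = 9 - (-13)*(-215)/2 = 9 - ½*2795 = 9 - 2795/2 = -2777/2 ≈ -1388.5)
x(C, a) = -2 - C (x(C, a) = -2 - (0 + C) = -2 - C)
Y(G, v) = -½ - v/2 (Y(G, v) = ((-2 - v) - v)/4 = (-2 - 2*v)/4 = -½ - v/2)
(Y(311, B) + 203769) + 271² = ((-½ - ½*(-2777/2)) + 203769) + 271² = ((-½ + 2777/4) + 203769) + 73441 = (2775/4 + 203769) + 73441 = 817851/4 + 73441 = 1111615/4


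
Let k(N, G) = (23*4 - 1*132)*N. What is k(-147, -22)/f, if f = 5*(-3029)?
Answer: -1176/3029 ≈ -0.38825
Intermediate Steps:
f = -15145
k(N, G) = -40*N (k(N, G) = (92 - 132)*N = -40*N)
k(-147, -22)/f = -40*(-147)/(-15145) = 5880*(-1/15145) = -1176/3029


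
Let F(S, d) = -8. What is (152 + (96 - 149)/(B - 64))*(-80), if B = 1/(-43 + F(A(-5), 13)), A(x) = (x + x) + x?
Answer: -7983728/653 ≈ -12226.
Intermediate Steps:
A(x) = 3*x (A(x) = 2*x + x = 3*x)
B = -1/51 (B = 1/(-43 - 8) = 1/(-51) = -1/51 ≈ -0.019608)
(152 + (96 - 149)/(B - 64))*(-80) = (152 + (96 - 149)/(-1/51 - 64))*(-80) = (152 - 53/(-3265/51))*(-80) = (152 - 53*(-51/3265))*(-80) = (152 + 2703/3265)*(-80) = (498983/3265)*(-80) = -7983728/653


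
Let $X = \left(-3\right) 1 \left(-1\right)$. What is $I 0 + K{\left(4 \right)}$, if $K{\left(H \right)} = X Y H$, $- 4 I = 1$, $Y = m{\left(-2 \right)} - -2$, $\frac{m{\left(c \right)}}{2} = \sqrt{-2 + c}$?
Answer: $24 + 48 i \approx 24.0 + 48.0 i$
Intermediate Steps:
$m{\left(c \right)} = 2 \sqrt{-2 + c}$
$X = 3$ ($X = \left(-3\right) \left(-1\right) = 3$)
$Y = 2 + 4 i$ ($Y = 2 \sqrt{-2 - 2} - -2 = 2 \sqrt{-4} + 2 = 2 \cdot 2 i + 2 = 4 i + 2 = 2 + 4 i \approx 2.0 + 4.0 i$)
$I = - \frac{1}{4}$ ($I = \left(- \frac{1}{4}\right) 1 = - \frac{1}{4} \approx -0.25$)
$K{\left(H \right)} = H \left(6 + 12 i\right)$ ($K{\left(H \right)} = 3 \left(2 + 4 i\right) H = \left(6 + 12 i\right) H = H \left(6 + 12 i\right)$)
$I 0 + K{\left(4 \right)} = \left(- \frac{1}{4}\right) 0 + 4 \left(6 + 12 i\right) = 0 + \left(24 + 48 i\right) = 24 + 48 i$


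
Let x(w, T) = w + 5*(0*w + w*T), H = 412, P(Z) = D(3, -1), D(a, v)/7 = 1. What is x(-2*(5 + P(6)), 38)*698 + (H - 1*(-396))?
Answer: -3198824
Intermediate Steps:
D(a, v) = 7 (D(a, v) = 7*1 = 7)
P(Z) = 7
x(w, T) = w + 5*T*w (x(w, T) = w + 5*(0 + T*w) = w + 5*(T*w) = w + 5*T*w)
x(-2*(5 + P(6)), 38)*698 + (H - 1*(-396)) = ((-2*(5 + 7))*(1 + 5*38))*698 + (412 - 1*(-396)) = ((-2*12)*(1 + 190))*698 + (412 + 396) = -24*191*698 + 808 = -4584*698 + 808 = -3199632 + 808 = -3198824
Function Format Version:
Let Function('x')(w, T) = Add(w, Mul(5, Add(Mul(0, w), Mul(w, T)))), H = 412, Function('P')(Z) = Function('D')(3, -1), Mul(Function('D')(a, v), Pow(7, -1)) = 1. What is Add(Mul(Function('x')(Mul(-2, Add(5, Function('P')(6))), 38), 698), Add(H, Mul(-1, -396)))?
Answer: -3198824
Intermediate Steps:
Function('D')(a, v) = 7 (Function('D')(a, v) = Mul(7, 1) = 7)
Function('P')(Z) = 7
Function('x')(w, T) = Add(w, Mul(5, T, w)) (Function('x')(w, T) = Add(w, Mul(5, Add(0, Mul(T, w)))) = Add(w, Mul(5, Mul(T, w))) = Add(w, Mul(5, T, w)))
Add(Mul(Function('x')(Mul(-2, Add(5, Function('P')(6))), 38), 698), Add(H, Mul(-1, -396))) = Add(Mul(Mul(Mul(-2, Add(5, 7)), Add(1, Mul(5, 38))), 698), Add(412, Mul(-1, -396))) = Add(Mul(Mul(Mul(-2, 12), Add(1, 190)), 698), Add(412, 396)) = Add(Mul(Mul(-24, 191), 698), 808) = Add(Mul(-4584, 698), 808) = Add(-3199632, 808) = -3198824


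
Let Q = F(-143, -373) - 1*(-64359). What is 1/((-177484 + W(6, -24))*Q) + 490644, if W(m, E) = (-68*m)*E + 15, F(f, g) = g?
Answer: 5264109919236167/10728980522 ≈ 4.9064e+5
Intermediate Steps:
W(m, E) = 15 - 68*E*m (W(m, E) = -68*E*m + 15 = 15 - 68*E*m)
Q = 63986 (Q = -373 - 1*(-64359) = -373 + 64359 = 63986)
1/((-177484 + W(6, -24))*Q) + 490644 = 1/(-177484 + (15 - 68*(-24)*6)*63986) + 490644 = (1/63986)/(-177484 + (15 + 9792)) + 490644 = (1/63986)/(-177484 + 9807) + 490644 = (1/63986)/(-167677) + 490644 = -1/167677*1/63986 + 490644 = -1/10728980522 + 490644 = 5264109919236167/10728980522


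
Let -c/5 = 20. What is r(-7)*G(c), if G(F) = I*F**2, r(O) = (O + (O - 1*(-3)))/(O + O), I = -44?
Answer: -2420000/7 ≈ -3.4571e+5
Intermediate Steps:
c = -100 (c = -5*20 = -100)
r(O) = (3 + 2*O)/(2*O) (r(O) = (O + (O + 3))/((2*O)) = (O + (3 + O))*(1/(2*O)) = (3 + 2*O)*(1/(2*O)) = (3 + 2*O)/(2*O))
G(F) = -44*F**2
r(-7)*G(c) = ((3/2 - 7)/(-7))*(-44*(-100)**2) = (-1/7*(-11/2))*(-44*10000) = (11/14)*(-440000) = -2420000/7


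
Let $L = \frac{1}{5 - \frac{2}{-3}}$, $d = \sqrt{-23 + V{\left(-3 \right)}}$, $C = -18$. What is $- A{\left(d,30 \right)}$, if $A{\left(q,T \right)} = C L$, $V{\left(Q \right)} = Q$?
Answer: $\frac{54}{17} \approx 3.1765$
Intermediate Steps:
$d = i \sqrt{26}$ ($d = \sqrt{-23 - 3} = \sqrt{-26} = i \sqrt{26} \approx 5.099 i$)
$L = \frac{3}{17}$ ($L = \frac{1}{5 - - \frac{2}{3}} = \frac{1}{5 + \frac{2}{3}} = \frac{1}{\frac{17}{3}} = \frac{3}{17} \approx 0.17647$)
$A{\left(q,T \right)} = - \frac{54}{17}$ ($A{\left(q,T \right)} = \left(-18\right) \frac{3}{17} = - \frac{54}{17}$)
$- A{\left(d,30 \right)} = \left(-1\right) \left(- \frac{54}{17}\right) = \frac{54}{17}$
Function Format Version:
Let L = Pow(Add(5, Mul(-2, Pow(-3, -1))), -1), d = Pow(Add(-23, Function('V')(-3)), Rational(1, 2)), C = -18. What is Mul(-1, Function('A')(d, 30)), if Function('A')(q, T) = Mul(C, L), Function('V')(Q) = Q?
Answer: Rational(54, 17) ≈ 3.1765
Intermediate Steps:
d = Mul(I, Pow(26, Rational(1, 2))) (d = Pow(Add(-23, -3), Rational(1, 2)) = Pow(-26, Rational(1, 2)) = Mul(I, Pow(26, Rational(1, 2))) ≈ Mul(5.0990, I))
L = Rational(3, 17) (L = Pow(Add(5, Mul(-2, Rational(-1, 3))), -1) = Pow(Add(5, Rational(2, 3)), -1) = Pow(Rational(17, 3), -1) = Rational(3, 17) ≈ 0.17647)
Function('A')(q, T) = Rational(-54, 17) (Function('A')(q, T) = Mul(-18, Rational(3, 17)) = Rational(-54, 17))
Mul(-1, Function('A')(d, 30)) = Mul(-1, Rational(-54, 17)) = Rational(54, 17)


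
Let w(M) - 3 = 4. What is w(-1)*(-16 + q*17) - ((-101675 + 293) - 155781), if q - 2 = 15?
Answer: 259074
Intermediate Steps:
q = 17 (q = 2 + 15 = 17)
w(M) = 7 (w(M) = 3 + 4 = 7)
w(-1)*(-16 + q*17) - ((-101675 + 293) - 155781) = 7*(-16 + 17*17) - ((-101675 + 293) - 155781) = 7*(-16 + 289) - (-101382 - 155781) = 7*273 - 1*(-257163) = 1911 + 257163 = 259074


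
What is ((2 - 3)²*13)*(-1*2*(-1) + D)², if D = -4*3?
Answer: 1300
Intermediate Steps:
D = -12
((2 - 3)²*13)*(-1*2*(-1) + D)² = ((2 - 3)²*13)*(-1*2*(-1) - 12)² = ((-1)²*13)*(-2*(-1) - 12)² = (1*13)*(2 - 12)² = 13*(-10)² = 13*100 = 1300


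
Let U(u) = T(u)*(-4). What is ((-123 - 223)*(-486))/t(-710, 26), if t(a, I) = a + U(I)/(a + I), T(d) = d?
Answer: -7188669/30346 ≈ -236.89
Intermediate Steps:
U(u) = -4*u (U(u) = u*(-4) = -4*u)
t(a, I) = a - 4*I/(I + a) (t(a, I) = a + (-4*I)/(a + I) = a + (-4*I)/(I + a) = a - 4*I/(I + a))
((-123 - 223)*(-486))/t(-710, 26) = ((-123 - 223)*(-486))/((((-710)² - 4*26 + 26*(-710))/(26 - 710))) = (-346*(-486))/(((504100 - 104 - 18460)/(-684))) = 168156/((-1/684*485536)) = 168156/(-121384/171) = 168156*(-171/121384) = -7188669/30346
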